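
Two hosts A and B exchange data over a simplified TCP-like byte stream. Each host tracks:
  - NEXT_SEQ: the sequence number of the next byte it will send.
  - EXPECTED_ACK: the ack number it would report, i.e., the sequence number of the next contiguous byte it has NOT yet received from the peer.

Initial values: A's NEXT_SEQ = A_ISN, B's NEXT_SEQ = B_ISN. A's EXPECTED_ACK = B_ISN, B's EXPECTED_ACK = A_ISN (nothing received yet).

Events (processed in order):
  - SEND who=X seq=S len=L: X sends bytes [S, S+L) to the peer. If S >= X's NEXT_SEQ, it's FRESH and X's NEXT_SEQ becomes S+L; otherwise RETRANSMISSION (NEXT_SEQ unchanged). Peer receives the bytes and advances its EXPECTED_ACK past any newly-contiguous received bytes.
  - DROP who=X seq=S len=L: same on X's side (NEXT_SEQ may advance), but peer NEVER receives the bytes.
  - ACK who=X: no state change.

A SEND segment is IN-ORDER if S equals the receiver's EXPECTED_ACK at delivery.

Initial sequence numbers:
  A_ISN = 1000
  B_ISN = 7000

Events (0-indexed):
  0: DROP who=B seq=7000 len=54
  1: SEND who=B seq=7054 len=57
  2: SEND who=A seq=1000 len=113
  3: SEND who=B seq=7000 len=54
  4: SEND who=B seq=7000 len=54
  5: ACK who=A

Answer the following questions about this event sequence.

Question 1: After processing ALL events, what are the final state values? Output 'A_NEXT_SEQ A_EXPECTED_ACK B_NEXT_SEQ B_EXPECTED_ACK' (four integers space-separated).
After event 0: A_seq=1000 A_ack=7000 B_seq=7054 B_ack=1000
After event 1: A_seq=1000 A_ack=7000 B_seq=7111 B_ack=1000
After event 2: A_seq=1113 A_ack=7000 B_seq=7111 B_ack=1113
After event 3: A_seq=1113 A_ack=7111 B_seq=7111 B_ack=1113
After event 4: A_seq=1113 A_ack=7111 B_seq=7111 B_ack=1113
After event 5: A_seq=1113 A_ack=7111 B_seq=7111 B_ack=1113

Answer: 1113 7111 7111 1113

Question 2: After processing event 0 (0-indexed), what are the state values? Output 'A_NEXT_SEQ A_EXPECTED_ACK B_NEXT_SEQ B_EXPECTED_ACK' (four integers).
After event 0: A_seq=1000 A_ack=7000 B_seq=7054 B_ack=1000

1000 7000 7054 1000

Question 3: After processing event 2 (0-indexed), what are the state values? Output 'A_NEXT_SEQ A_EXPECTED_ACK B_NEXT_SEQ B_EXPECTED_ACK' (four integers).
After event 0: A_seq=1000 A_ack=7000 B_seq=7054 B_ack=1000
After event 1: A_seq=1000 A_ack=7000 B_seq=7111 B_ack=1000
After event 2: A_seq=1113 A_ack=7000 B_seq=7111 B_ack=1113

1113 7000 7111 1113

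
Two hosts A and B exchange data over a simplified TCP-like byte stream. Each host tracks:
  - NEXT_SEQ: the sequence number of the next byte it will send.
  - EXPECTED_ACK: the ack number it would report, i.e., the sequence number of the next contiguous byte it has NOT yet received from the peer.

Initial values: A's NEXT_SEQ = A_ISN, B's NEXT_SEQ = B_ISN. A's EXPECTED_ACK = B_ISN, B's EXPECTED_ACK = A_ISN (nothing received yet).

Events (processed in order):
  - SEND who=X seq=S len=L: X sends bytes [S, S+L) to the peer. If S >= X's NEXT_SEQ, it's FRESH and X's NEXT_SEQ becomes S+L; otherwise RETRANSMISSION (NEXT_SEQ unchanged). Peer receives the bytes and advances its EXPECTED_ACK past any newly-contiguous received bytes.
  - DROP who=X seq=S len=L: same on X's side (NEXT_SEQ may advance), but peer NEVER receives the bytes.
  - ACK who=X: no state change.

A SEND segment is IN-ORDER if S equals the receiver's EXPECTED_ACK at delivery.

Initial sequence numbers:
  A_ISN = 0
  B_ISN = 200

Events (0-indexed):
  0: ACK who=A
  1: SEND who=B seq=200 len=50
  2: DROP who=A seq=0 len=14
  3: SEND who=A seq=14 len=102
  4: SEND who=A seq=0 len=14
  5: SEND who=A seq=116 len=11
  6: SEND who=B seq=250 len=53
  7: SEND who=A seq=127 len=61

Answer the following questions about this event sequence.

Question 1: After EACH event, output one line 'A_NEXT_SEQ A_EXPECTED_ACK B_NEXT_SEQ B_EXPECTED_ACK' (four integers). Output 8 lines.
0 200 200 0
0 250 250 0
14 250 250 0
116 250 250 0
116 250 250 116
127 250 250 127
127 303 303 127
188 303 303 188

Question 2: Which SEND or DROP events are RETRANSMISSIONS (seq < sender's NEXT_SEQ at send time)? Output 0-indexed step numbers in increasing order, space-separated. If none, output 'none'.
Step 1: SEND seq=200 -> fresh
Step 2: DROP seq=0 -> fresh
Step 3: SEND seq=14 -> fresh
Step 4: SEND seq=0 -> retransmit
Step 5: SEND seq=116 -> fresh
Step 6: SEND seq=250 -> fresh
Step 7: SEND seq=127 -> fresh

Answer: 4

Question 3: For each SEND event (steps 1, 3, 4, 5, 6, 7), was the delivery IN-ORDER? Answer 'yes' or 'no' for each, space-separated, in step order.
Step 1: SEND seq=200 -> in-order
Step 3: SEND seq=14 -> out-of-order
Step 4: SEND seq=0 -> in-order
Step 5: SEND seq=116 -> in-order
Step 6: SEND seq=250 -> in-order
Step 7: SEND seq=127 -> in-order

Answer: yes no yes yes yes yes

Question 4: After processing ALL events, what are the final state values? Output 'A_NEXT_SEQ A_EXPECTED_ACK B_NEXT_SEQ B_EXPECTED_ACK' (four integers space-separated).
After event 0: A_seq=0 A_ack=200 B_seq=200 B_ack=0
After event 1: A_seq=0 A_ack=250 B_seq=250 B_ack=0
After event 2: A_seq=14 A_ack=250 B_seq=250 B_ack=0
After event 3: A_seq=116 A_ack=250 B_seq=250 B_ack=0
After event 4: A_seq=116 A_ack=250 B_seq=250 B_ack=116
After event 5: A_seq=127 A_ack=250 B_seq=250 B_ack=127
After event 6: A_seq=127 A_ack=303 B_seq=303 B_ack=127
After event 7: A_seq=188 A_ack=303 B_seq=303 B_ack=188

Answer: 188 303 303 188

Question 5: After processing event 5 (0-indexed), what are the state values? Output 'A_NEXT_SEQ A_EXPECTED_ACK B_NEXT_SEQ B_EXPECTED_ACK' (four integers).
After event 0: A_seq=0 A_ack=200 B_seq=200 B_ack=0
After event 1: A_seq=0 A_ack=250 B_seq=250 B_ack=0
After event 2: A_seq=14 A_ack=250 B_seq=250 B_ack=0
After event 3: A_seq=116 A_ack=250 B_seq=250 B_ack=0
After event 4: A_seq=116 A_ack=250 B_seq=250 B_ack=116
After event 5: A_seq=127 A_ack=250 B_seq=250 B_ack=127

127 250 250 127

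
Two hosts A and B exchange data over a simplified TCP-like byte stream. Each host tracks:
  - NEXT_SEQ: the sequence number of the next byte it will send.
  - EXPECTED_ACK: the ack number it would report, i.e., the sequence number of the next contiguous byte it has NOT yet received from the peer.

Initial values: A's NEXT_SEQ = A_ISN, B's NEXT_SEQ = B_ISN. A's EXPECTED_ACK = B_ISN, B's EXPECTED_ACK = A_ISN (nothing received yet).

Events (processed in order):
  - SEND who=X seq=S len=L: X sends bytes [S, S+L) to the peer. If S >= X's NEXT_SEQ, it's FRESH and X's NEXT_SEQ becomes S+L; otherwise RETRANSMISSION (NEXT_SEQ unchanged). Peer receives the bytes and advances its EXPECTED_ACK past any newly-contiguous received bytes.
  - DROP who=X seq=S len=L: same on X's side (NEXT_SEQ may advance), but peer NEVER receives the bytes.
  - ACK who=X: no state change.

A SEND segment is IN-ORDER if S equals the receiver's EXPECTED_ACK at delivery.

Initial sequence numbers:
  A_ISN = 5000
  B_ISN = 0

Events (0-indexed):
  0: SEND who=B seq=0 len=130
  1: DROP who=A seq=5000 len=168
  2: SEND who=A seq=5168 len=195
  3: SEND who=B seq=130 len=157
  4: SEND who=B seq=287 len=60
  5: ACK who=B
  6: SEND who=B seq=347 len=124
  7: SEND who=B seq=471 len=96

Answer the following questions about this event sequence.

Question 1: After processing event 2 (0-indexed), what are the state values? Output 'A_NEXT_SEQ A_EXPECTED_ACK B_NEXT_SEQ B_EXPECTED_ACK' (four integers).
After event 0: A_seq=5000 A_ack=130 B_seq=130 B_ack=5000
After event 1: A_seq=5168 A_ack=130 B_seq=130 B_ack=5000
After event 2: A_seq=5363 A_ack=130 B_seq=130 B_ack=5000

5363 130 130 5000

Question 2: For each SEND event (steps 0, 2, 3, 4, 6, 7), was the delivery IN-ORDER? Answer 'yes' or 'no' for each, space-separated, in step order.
Step 0: SEND seq=0 -> in-order
Step 2: SEND seq=5168 -> out-of-order
Step 3: SEND seq=130 -> in-order
Step 4: SEND seq=287 -> in-order
Step 6: SEND seq=347 -> in-order
Step 7: SEND seq=471 -> in-order

Answer: yes no yes yes yes yes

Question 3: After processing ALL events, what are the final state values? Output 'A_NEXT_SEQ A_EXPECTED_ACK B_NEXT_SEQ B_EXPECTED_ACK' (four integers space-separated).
Answer: 5363 567 567 5000

Derivation:
After event 0: A_seq=5000 A_ack=130 B_seq=130 B_ack=5000
After event 1: A_seq=5168 A_ack=130 B_seq=130 B_ack=5000
After event 2: A_seq=5363 A_ack=130 B_seq=130 B_ack=5000
After event 3: A_seq=5363 A_ack=287 B_seq=287 B_ack=5000
After event 4: A_seq=5363 A_ack=347 B_seq=347 B_ack=5000
After event 5: A_seq=5363 A_ack=347 B_seq=347 B_ack=5000
After event 6: A_seq=5363 A_ack=471 B_seq=471 B_ack=5000
After event 7: A_seq=5363 A_ack=567 B_seq=567 B_ack=5000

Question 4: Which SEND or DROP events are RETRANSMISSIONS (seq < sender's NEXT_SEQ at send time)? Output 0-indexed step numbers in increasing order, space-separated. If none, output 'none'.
Answer: none

Derivation:
Step 0: SEND seq=0 -> fresh
Step 1: DROP seq=5000 -> fresh
Step 2: SEND seq=5168 -> fresh
Step 3: SEND seq=130 -> fresh
Step 4: SEND seq=287 -> fresh
Step 6: SEND seq=347 -> fresh
Step 7: SEND seq=471 -> fresh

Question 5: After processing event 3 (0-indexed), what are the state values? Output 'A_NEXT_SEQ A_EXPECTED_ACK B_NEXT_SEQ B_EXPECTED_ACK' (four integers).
After event 0: A_seq=5000 A_ack=130 B_seq=130 B_ack=5000
After event 1: A_seq=5168 A_ack=130 B_seq=130 B_ack=5000
After event 2: A_seq=5363 A_ack=130 B_seq=130 B_ack=5000
After event 3: A_seq=5363 A_ack=287 B_seq=287 B_ack=5000

5363 287 287 5000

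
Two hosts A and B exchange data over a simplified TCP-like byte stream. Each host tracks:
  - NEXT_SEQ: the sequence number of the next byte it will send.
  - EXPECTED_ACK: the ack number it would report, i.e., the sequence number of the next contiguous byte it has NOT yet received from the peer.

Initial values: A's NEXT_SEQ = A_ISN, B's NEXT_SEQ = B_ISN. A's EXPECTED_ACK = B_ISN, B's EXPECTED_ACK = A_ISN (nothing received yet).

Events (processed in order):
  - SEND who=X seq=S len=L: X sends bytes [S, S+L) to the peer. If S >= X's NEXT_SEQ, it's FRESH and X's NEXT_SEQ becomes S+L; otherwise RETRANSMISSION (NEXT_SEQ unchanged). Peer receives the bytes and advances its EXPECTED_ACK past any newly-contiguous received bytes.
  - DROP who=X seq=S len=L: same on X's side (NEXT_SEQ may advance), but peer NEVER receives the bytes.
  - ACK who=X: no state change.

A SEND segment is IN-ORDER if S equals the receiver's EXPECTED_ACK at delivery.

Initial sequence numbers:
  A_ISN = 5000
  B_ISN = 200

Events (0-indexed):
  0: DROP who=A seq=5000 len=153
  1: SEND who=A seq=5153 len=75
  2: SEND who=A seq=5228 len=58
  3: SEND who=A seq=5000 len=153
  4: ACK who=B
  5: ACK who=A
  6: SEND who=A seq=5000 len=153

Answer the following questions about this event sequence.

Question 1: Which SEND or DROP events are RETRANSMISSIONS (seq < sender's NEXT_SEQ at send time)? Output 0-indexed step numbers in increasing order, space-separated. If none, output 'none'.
Answer: 3 6

Derivation:
Step 0: DROP seq=5000 -> fresh
Step 1: SEND seq=5153 -> fresh
Step 2: SEND seq=5228 -> fresh
Step 3: SEND seq=5000 -> retransmit
Step 6: SEND seq=5000 -> retransmit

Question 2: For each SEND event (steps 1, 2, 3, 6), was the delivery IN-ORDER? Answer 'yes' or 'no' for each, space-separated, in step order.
Step 1: SEND seq=5153 -> out-of-order
Step 2: SEND seq=5228 -> out-of-order
Step 3: SEND seq=5000 -> in-order
Step 6: SEND seq=5000 -> out-of-order

Answer: no no yes no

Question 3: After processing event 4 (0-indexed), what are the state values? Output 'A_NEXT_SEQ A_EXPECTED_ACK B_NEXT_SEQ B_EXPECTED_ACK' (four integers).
After event 0: A_seq=5153 A_ack=200 B_seq=200 B_ack=5000
After event 1: A_seq=5228 A_ack=200 B_seq=200 B_ack=5000
After event 2: A_seq=5286 A_ack=200 B_seq=200 B_ack=5000
After event 3: A_seq=5286 A_ack=200 B_seq=200 B_ack=5286
After event 4: A_seq=5286 A_ack=200 B_seq=200 B_ack=5286

5286 200 200 5286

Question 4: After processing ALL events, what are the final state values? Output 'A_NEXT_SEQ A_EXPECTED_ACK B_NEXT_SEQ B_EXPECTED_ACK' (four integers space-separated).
After event 0: A_seq=5153 A_ack=200 B_seq=200 B_ack=5000
After event 1: A_seq=5228 A_ack=200 B_seq=200 B_ack=5000
After event 2: A_seq=5286 A_ack=200 B_seq=200 B_ack=5000
After event 3: A_seq=5286 A_ack=200 B_seq=200 B_ack=5286
After event 4: A_seq=5286 A_ack=200 B_seq=200 B_ack=5286
After event 5: A_seq=5286 A_ack=200 B_seq=200 B_ack=5286
After event 6: A_seq=5286 A_ack=200 B_seq=200 B_ack=5286

Answer: 5286 200 200 5286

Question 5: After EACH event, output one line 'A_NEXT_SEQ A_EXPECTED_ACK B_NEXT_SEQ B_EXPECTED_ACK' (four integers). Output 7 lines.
5153 200 200 5000
5228 200 200 5000
5286 200 200 5000
5286 200 200 5286
5286 200 200 5286
5286 200 200 5286
5286 200 200 5286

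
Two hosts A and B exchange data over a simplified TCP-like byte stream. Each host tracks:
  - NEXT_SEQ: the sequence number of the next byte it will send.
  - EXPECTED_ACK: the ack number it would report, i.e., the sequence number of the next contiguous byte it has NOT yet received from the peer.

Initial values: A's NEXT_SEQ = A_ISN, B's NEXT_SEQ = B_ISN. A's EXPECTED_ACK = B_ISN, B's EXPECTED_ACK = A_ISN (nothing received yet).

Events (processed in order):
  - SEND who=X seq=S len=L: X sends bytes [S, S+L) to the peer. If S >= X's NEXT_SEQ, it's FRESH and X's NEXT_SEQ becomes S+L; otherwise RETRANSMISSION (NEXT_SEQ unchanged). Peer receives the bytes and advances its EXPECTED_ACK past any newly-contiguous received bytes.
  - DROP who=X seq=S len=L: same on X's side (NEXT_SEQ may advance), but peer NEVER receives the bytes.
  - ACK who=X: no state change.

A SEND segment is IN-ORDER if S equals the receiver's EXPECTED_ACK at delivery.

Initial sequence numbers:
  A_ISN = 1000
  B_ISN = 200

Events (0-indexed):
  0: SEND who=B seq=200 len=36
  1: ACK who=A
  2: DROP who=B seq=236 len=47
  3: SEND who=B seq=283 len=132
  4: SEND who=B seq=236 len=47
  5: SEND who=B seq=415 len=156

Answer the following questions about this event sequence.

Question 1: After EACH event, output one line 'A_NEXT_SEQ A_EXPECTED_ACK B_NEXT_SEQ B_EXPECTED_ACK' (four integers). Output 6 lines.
1000 236 236 1000
1000 236 236 1000
1000 236 283 1000
1000 236 415 1000
1000 415 415 1000
1000 571 571 1000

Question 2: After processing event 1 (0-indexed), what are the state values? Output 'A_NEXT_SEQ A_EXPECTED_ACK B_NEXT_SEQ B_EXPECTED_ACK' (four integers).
After event 0: A_seq=1000 A_ack=236 B_seq=236 B_ack=1000
After event 1: A_seq=1000 A_ack=236 B_seq=236 B_ack=1000

1000 236 236 1000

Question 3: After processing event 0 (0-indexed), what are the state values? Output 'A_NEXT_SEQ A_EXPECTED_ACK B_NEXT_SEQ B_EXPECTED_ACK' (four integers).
After event 0: A_seq=1000 A_ack=236 B_seq=236 B_ack=1000

1000 236 236 1000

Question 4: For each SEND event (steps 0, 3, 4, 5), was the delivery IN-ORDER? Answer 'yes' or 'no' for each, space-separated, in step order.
Step 0: SEND seq=200 -> in-order
Step 3: SEND seq=283 -> out-of-order
Step 4: SEND seq=236 -> in-order
Step 5: SEND seq=415 -> in-order

Answer: yes no yes yes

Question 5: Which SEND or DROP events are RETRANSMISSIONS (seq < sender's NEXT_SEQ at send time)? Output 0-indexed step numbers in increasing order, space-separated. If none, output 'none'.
Step 0: SEND seq=200 -> fresh
Step 2: DROP seq=236 -> fresh
Step 3: SEND seq=283 -> fresh
Step 4: SEND seq=236 -> retransmit
Step 5: SEND seq=415 -> fresh

Answer: 4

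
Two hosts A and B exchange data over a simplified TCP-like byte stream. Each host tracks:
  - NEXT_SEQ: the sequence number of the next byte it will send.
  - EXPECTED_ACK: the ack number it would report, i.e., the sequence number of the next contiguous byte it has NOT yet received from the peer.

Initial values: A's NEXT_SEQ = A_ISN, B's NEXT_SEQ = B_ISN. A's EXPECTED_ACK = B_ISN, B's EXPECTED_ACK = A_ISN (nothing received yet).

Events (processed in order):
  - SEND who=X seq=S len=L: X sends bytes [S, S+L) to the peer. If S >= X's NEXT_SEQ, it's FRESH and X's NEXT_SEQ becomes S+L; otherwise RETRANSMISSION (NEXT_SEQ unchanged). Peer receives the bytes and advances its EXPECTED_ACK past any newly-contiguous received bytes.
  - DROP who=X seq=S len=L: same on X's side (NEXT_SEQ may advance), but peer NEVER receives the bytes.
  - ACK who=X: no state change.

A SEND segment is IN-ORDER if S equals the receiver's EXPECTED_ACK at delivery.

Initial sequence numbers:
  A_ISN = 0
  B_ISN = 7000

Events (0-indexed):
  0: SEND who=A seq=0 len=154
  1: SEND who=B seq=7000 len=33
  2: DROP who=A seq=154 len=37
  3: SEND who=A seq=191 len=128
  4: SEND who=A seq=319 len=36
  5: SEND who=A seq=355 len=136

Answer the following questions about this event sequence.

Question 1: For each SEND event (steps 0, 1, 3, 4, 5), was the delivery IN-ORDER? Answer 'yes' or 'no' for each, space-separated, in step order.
Answer: yes yes no no no

Derivation:
Step 0: SEND seq=0 -> in-order
Step 1: SEND seq=7000 -> in-order
Step 3: SEND seq=191 -> out-of-order
Step 4: SEND seq=319 -> out-of-order
Step 5: SEND seq=355 -> out-of-order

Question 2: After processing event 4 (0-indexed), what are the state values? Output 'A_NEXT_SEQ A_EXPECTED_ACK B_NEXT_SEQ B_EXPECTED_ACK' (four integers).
After event 0: A_seq=154 A_ack=7000 B_seq=7000 B_ack=154
After event 1: A_seq=154 A_ack=7033 B_seq=7033 B_ack=154
After event 2: A_seq=191 A_ack=7033 B_seq=7033 B_ack=154
After event 3: A_seq=319 A_ack=7033 B_seq=7033 B_ack=154
After event 4: A_seq=355 A_ack=7033 B_seq=7033 B_ack=154

355 7033 7033 154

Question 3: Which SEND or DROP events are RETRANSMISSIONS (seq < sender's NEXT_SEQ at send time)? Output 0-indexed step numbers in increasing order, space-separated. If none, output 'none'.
Answer: none

Derivation:
Step 0: SEND seq=0 -> fresh
Step 1: SEND seq=7000 -> fresh
Step 2: DROP seq=154 -> fresh
Step 3: SEND seq=191 -> fresh
Step 4: SEND seq=319 -> fresh
Step 5: SEND seq=355 -> fresh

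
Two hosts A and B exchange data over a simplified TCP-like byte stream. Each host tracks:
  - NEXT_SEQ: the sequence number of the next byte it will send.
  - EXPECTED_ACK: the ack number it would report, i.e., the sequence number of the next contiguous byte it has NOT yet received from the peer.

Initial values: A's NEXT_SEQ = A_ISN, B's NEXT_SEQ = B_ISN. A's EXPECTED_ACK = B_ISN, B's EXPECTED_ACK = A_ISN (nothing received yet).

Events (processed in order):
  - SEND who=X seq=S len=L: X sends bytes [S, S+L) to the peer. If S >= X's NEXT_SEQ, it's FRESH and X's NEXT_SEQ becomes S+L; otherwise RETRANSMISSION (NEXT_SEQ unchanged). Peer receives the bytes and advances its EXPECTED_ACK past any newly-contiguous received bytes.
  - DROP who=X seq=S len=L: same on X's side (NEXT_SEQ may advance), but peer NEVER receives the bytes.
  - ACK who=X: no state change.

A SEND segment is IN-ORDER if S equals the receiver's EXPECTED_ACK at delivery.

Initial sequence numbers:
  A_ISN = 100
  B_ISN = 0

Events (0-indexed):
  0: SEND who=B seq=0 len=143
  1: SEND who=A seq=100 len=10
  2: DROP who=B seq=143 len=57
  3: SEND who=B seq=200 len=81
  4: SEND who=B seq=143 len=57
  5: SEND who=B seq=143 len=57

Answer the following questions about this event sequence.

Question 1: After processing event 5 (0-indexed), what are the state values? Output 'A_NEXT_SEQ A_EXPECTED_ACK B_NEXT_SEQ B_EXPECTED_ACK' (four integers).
After event 0: A_seq=100 A_ack=143 B_seq=143 B_ack=100
After event 1: A_seq=110 A_ack=143 B_seq=143 B_ack=110
After event 2: A_seq=110 A_ack=143 B_seq=200 B_ack=110
After event 3: A_seq=110 A_ack=143 B_seq=281 B_ack=110
After event 4: A_seq=110 A_ack=281 B_seq=281 B_ack=110
After event 5: A_seq=110 A_ack=281 B_seq=281 B_ack=110

110 281 281 110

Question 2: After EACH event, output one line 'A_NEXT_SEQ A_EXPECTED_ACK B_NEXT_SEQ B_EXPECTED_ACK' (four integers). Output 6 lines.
100 143 143 100
110 143 143 110
110 143 200 110
110 143 281 110
110 281 281 110
110 281 281 110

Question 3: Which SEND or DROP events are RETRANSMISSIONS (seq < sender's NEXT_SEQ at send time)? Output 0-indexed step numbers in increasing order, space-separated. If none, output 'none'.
Answer: 4 5

Derivation:
Step 0: SEND seq=0 -> fresh
Step 1: SEND seq=100 -> fresh
Step 2: DROP seq=143 -> fresh
Step 3: SEND seq=200 -> fresh
Step 4: SEND seq=143 -> retransmit
Step 5: SEND seq=143 -> retransmit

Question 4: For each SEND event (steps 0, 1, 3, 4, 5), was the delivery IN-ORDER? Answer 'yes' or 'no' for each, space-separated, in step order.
Step 0: SEND seq=0 -> in-order
Step 1: SEND seq=100 -> in-order
Step 3: SEND seq=200 -> out-of-order
Step 4: SEND seq=143 -> in-order
Step 5: SEND seq=143 -> out-of-order

Answer: yes yes no yes no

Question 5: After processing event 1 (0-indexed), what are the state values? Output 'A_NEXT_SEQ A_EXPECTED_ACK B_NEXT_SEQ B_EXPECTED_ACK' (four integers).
After event 0: A_seq=100 A_ack=143 B_seq=143 B_ack=100
After event 1: A_seq=110 A_ack=143 B_seq=143 B_ack=110

110 143 143 110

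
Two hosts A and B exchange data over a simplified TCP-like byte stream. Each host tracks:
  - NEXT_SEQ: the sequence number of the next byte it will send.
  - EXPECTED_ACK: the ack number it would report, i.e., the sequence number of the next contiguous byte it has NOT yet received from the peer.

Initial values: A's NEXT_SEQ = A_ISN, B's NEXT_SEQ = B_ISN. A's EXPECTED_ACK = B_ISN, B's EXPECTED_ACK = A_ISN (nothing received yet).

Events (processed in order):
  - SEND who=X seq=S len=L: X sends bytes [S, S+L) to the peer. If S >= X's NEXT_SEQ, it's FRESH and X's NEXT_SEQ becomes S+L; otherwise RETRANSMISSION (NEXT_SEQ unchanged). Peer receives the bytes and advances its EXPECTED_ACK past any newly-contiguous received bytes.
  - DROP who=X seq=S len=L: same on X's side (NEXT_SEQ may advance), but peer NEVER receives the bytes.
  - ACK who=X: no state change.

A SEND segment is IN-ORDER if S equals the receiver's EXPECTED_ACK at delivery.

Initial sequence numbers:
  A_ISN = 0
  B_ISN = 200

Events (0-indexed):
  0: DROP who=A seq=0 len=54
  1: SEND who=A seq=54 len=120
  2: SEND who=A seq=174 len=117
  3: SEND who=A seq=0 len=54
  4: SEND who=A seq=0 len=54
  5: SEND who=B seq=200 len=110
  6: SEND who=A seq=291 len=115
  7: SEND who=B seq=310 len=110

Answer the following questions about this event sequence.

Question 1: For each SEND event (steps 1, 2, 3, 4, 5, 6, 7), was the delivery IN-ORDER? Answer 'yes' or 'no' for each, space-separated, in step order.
Answer: no no yes no yes yes yes

Derivation:
Step 1: SEND seq=54 -> out-of-order
Step 2: SEND seq=174 -> out-of-order
Step 3: SEND seq=0 -> in-order
Step 4: SEND seq=0 -> out-of-order
Step 5: SEND seq=200 -> in-order
Step 6: SEND seq=291 -> in-order
Step 7: SEND seq=310 -> in-order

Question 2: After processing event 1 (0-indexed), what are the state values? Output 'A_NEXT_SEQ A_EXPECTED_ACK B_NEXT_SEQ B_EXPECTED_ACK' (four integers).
After event 0: A_seq=54 A_ack=200 B_seq=200 B_ack=0
After event 1: A_seq=174 A_ack=200 B_seq=200 B_ack=0

174 200 200 0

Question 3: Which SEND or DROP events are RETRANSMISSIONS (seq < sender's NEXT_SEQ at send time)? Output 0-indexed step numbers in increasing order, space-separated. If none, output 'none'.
Answer: 3 4

Derivation:
Step 0: DROP seq=0 -> fresh
Step 1: SEND seq=54 -> fresh
Step 2: SEND seq=174 -> fresh
Step 3: SEND seq=0 -> retransmit
Step 4: SEND seq=0 -> retransmit
Step 5: SEND seq=200 -> fresh
Step 6: SEND seq=291 -> fresh
Step 7: SEND seq=310 -> fresh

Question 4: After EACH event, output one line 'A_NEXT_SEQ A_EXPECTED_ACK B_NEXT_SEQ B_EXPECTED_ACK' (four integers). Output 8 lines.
54 200 200 0
174 200 200 0
291 200 200 0
291 200 200 291
291 200 200 291
291 310 310 291
406 310 310 406
406 420 420 406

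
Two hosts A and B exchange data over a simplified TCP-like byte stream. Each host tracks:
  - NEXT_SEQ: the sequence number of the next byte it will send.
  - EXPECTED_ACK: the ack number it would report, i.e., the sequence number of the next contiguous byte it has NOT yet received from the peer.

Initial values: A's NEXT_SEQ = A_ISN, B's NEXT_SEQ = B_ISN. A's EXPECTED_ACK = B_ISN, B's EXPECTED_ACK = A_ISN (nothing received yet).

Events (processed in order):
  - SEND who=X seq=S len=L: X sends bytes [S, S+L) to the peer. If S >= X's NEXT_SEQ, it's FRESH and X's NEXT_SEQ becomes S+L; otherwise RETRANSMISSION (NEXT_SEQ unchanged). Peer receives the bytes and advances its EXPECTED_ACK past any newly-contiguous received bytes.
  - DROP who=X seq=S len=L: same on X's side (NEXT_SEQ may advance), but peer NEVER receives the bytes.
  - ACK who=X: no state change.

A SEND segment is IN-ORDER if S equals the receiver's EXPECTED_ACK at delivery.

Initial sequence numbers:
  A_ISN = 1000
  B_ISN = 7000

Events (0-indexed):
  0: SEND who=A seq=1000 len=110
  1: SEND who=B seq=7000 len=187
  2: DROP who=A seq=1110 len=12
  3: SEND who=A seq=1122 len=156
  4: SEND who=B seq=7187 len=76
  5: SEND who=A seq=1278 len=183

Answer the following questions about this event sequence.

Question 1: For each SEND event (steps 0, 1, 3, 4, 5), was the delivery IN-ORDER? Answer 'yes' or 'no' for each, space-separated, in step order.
Answer: yes yes no yes no

Derivation:
Step 0: SEND seq=1000 -> in-order
Step 1: SEND seq=7000 -> in-order
Step 3: SEND seq=1122 -> out-of-order
Step 4: SEND seq=7187 -> in-order
Step 5: SEND seq=1278 -> out-of-order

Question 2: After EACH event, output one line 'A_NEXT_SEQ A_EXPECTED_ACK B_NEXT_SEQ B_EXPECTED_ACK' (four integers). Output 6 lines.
1110 7000 7000 1110
1110 7187 7187 1110
1122 7187 7187 1110
1278 7187 7187 1110
1278 7263 7263 1110
1461 7263 7263 1110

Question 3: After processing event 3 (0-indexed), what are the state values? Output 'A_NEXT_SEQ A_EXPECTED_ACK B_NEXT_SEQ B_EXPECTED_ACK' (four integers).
After event 0: A_seq=1110 A_ack=7000 B_seq=7000 B_ack=1110
After event 1: A_seq=1110 A_ack=7187 B_seq=7187 B_ack=1110
After event 2: A_seq=1122 A_ack=7187 B_seq=7187 B_ack=1110
After event 3: A_seq=1278 A_ack=7187 B_seq=7187 B_ack=1110

1278 7187 7187 1110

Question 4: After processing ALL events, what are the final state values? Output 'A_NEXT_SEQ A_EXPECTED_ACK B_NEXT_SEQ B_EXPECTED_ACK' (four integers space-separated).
Answer: 1461 7263 7263 1110

Derivation:
After event 0: A_seq=1110 A_ack=7000 B_seq=7000 B_ack=1110
After event 1: A_seq=1110 A_ack=7187 B_seq=7187 B_ack=1110
After event 2: A_seq=1122 A_ack=7187 B_seq=7187 B_ack=1110
After event 3: A_seq=1278 A_ack=7187 B_seq=7187 B_ack=1110
After event 4: A_seq=1278 A_ack=7263 B_seq=7263 B_ack=1110
After event 5: A_seq=1461 A_ack=7263 B_seq=7263 B_ack=1110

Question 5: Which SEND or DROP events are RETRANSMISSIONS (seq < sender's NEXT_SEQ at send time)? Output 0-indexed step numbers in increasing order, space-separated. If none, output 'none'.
Answer: none

Derivation:
Step 0: SEND seq=1000 -> fresh
Step 1: SEND seq=7000 -> fresh
Step 2: DROP seq=1110 -> fresh
Step 3: SEND seq=1122 -> fresh
Step 4: SEND seq=7187 -> fresh
Step 5: SEND seq=1278 -> fresh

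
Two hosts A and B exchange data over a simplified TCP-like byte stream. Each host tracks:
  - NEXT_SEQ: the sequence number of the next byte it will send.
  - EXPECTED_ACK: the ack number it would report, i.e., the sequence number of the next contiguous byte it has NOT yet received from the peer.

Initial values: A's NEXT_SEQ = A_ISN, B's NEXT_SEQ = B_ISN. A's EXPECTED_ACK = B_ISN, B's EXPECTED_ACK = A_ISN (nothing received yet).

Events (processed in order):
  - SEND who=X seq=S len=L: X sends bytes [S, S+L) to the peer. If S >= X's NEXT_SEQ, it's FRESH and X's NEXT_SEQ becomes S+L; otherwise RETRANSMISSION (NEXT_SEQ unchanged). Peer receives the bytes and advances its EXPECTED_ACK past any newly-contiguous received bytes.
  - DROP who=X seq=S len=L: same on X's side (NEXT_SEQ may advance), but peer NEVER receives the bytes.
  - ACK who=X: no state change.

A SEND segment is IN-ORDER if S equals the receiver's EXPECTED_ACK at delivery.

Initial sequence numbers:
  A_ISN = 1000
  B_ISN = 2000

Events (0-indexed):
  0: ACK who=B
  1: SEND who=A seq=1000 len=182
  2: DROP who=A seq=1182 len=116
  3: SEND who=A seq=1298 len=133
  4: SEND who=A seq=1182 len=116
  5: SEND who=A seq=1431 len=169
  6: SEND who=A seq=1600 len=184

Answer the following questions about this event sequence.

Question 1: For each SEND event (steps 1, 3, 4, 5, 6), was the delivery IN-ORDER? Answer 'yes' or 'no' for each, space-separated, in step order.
Step 1: SEND seq=1000 -> in-order
Step 3: SEND seq=1298 -> out-of-order
Step 4: SEND seq=1182 -> in-order
Step 5: SEND seq=1431 -> in-order
Step 6: SEND seq=1600 -> in-order

Answer: yes no yes yes yes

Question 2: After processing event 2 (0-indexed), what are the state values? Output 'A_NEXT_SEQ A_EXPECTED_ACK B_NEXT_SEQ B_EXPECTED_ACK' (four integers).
After event 0: A_seq=1000 A_ack=2000 B_seq=2000 B_ack=1000
After event 1: A_seq=1182 A_ack=2000 B_seq=2000 B_ack=1182
After event 2: A_seq=1298 A_ack=2000 B_seq=2000 B_ack=1182

1298 2000 2000 1182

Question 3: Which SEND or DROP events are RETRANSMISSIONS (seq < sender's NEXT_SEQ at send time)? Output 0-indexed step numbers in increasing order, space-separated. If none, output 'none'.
Answer: 4

Derivation:
Step 1: SEND seq=1000 -> fresh
Step 2: DROP seq=1182 -> fresh
Step 3: SEND seq=1298 -> fresh
Step 4: SEND seq=1182 -> retransmit
Step 5: SEND seq=1431 -> fresh
Step 6: SEND seq=1600 -> fresh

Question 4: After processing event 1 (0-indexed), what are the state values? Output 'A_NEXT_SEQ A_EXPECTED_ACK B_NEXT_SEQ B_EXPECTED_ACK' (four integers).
After event 0: A_seq=1000 A_ack=2000 B_seq=2000 B_ack=1000
After event 1: A_seq=1182 A_ack=2000 B_seq=2000 B_ack=1182

1182 2000 2000 1182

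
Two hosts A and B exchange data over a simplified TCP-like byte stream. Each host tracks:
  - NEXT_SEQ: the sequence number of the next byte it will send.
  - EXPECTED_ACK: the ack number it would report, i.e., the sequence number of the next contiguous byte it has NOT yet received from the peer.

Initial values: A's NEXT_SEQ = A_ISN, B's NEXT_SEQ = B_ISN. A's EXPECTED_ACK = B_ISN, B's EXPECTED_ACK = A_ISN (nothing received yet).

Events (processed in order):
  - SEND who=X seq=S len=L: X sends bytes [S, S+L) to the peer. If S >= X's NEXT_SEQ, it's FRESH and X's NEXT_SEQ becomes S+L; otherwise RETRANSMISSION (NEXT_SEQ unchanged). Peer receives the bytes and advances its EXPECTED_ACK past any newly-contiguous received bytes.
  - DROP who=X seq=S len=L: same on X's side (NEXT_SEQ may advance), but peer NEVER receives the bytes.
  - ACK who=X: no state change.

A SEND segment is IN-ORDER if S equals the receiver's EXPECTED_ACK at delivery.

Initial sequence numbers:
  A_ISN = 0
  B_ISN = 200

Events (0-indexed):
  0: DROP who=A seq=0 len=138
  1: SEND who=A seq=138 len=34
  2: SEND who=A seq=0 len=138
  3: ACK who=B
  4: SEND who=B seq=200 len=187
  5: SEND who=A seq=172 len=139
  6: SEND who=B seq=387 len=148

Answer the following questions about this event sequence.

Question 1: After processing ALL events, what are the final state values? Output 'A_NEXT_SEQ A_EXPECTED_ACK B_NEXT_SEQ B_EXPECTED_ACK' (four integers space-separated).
Answer: 311 535 535 311

Derivation:
After event 0: A_seq=138 A_ack=200 B_seq=200 B_ack=0
After event 1: A_seq=172 A_ack=200 B_seq=200 B_ack=0
After event 2: A_seq=172 A_ack=200 B_seq=200 B_ack=172
After event 3: A_seq=172 A_ack=200 B_seq=200 B_ack=172
After event 4: A_seq=172 A_ack=387 B_seq=387 B_ack=172
After event 5: A_seq=311 A_ack=387 B_seq=387 B_ack=311
After event 6: A_seq=311 A_ack=535 B_seq=535 B_ack=311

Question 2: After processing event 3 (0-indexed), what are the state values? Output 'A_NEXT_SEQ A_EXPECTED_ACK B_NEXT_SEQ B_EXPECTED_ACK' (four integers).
After event 0: A_seq=138 A_ack=200 B_seq=200 B_ack=0
After event 1: A_seq=172 A_ack=200 B_seq=200 B_ack=0
After event 2: A_seq=172 A_ack=200 B_seq=200 B_ack=172
After event 3: A_seq=172 A_ack=200 B_seq=200 B_ack=172

172 200 200 172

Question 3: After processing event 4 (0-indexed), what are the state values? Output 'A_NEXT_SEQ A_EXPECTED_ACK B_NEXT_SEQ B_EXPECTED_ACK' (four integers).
After event 0: A_seq=138 A_ack=200 B_seq=200 B_ack=0
After event 1: A_seq=172 A_ack=200 B_seq=200 B_ack=0
After event 2: A_seq=172 A_ack=200 B_seq=200 B_ack=172
After event 3: A_seq=172 A_ack=200 B_seq=200 B_ack=172
After event 4: A_seq=172 A_ack=387 B_seq=387 B_ack=172

172 387 387 172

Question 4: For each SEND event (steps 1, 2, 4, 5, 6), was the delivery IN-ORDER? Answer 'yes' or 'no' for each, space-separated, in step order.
Answer: no yes yes yes yes

Derivation:
Step 1: SEND seq=138 -> out-of-order
Step 2: SEND seq=0 -> in-order
Step 4: SEND seq=200 -> in-order
Step 5: SEND seq=172 -> in-order
Step 6: SEND seq=387 -> in-order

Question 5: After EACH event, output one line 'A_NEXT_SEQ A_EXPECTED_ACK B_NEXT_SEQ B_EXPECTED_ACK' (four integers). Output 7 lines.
138 200 200 0
172 200 200 0
172 200 200 172
172 200 200 172
172 387 387 172
311 387 387 311
311 535 535 311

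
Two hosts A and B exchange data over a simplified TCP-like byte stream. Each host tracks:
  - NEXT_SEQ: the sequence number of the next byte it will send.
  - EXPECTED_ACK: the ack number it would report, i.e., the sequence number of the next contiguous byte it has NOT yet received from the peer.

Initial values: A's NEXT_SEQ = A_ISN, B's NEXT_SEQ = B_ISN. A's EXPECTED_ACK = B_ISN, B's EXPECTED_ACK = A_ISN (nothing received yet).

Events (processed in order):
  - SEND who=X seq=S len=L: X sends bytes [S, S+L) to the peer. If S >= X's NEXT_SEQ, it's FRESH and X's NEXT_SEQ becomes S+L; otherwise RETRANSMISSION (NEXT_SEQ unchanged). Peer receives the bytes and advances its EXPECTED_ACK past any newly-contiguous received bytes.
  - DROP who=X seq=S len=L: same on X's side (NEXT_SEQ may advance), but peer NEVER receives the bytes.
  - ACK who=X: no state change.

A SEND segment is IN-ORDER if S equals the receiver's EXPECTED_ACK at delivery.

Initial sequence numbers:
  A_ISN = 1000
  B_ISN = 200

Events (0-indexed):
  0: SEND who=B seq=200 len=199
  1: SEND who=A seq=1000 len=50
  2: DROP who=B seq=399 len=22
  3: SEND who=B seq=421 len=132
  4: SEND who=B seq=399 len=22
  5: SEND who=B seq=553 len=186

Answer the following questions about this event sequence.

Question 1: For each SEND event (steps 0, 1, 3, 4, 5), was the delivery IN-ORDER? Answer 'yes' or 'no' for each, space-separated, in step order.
Answer: yes yes no yes yes

Derivation:
Step 0: SEND seq=200 -> in-order
Step 1: SEND seq=1000 -> in-order
Step 3: SEND seq=421 -> out-of-order
Step 4: SEND seq=399 -> in-order
Step 5: SEND seq=553 -> in-order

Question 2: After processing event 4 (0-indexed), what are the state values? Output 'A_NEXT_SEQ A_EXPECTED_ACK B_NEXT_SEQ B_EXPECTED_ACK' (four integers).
After event 0: A_seq=1000 A_ack=399 B_seq=399 B_ack=1000
After event 1: A_seq=1050 A_ack=399 B_seq=399 B_ack=1050
After event 2: A_seq=1050 A_ack=399 B_seq=421 B_ack=1050
After event 3: A_seq=1050 A_ack=399 B_seq=553 B_ack=1050
After event 4: A_seq=1050 A_ack=553 B_seq=553 B_ack=1050

1050 553 553 1050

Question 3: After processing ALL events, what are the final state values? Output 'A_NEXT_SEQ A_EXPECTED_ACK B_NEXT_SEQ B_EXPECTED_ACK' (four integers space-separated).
Answer: 1050 739 739 1050

Derivation:
After event 0: A_seq=1000 A_ack=399 B_seq=399 B_ack=1000
After event 1: A_seq=1050 A_ack=399 B_seq=399 B_ack=1050
After event 2: A_seq=1050 A_ack=399 B_seq=421 B_ack=1050
After event 3: A_seq=1050 A_ack=399 B_seq=553 B_ack=1050
After event 4: A_seq=1050 A_ack=553 B_seq=553 B_ack=1050
After event 5: A_seq=1050 A_ack=739 B_seq=739 B_ack=1050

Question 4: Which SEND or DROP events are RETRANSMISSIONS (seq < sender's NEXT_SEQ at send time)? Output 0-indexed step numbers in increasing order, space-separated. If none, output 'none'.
Answer: 4

Derivation:
Step 0: SEND seq=200 -> fresh
Step 1: SEND seq=1000 -> fresh
Step 2: DROP seq=399 -> fresh
Step 3: SEND seq=421 -> fresh
Step 4: SEND seq=399 -> retransmit
Step 5: SEND seq=553 -> fresh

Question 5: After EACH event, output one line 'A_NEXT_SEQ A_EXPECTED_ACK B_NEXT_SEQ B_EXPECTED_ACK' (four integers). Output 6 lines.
1000 399 399 1000
1050 399 399 1050
1050 399 421 1050
1050 399 553 1050
1050 553 553 1050
1050 739 739 1050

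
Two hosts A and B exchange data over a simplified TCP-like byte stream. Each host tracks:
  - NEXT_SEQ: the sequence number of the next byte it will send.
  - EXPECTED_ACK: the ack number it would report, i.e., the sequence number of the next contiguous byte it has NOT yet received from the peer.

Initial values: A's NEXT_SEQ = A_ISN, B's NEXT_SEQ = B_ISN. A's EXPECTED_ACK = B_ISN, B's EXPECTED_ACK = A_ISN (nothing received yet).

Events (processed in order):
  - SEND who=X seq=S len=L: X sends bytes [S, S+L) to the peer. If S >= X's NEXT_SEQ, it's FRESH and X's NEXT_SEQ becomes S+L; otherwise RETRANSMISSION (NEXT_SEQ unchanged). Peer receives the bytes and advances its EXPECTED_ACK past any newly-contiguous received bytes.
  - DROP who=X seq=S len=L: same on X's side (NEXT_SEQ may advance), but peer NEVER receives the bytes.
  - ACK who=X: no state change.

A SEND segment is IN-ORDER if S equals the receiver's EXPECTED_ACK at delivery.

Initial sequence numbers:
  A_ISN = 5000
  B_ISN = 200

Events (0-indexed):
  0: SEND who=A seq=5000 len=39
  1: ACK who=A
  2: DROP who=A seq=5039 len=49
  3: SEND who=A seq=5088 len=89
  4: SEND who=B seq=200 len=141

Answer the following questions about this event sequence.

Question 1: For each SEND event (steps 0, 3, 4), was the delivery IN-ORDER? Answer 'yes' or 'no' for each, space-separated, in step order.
Answer: yes no yes

Derivation:
Step 0: SEND seq=5000 -> in-order
Step 3: SEND seq=5088 -> out-of-order
Step 4: SEND seq=200 -> in-order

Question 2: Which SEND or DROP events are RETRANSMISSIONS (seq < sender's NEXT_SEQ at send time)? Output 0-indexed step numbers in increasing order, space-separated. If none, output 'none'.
Step 0: SEND seq=5000 -> fresh
Step 2: DROP seq=5039 -> fresh
Step 3: SEND seq=5088 -> fresh
Step 4: SEND seq=200 -> fresh

Answer: none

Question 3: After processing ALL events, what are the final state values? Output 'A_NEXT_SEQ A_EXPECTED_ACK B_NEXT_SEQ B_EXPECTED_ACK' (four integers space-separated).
Answer: 5177 341 341 5039

Derivation:
After event 0: A_seq=5039 A_ack=200 B_seq=200 B_ack=5039
After event 1: A_seq=5039 A_ack=200 B_seq=200 B_ack=5039
After event 2: A_seq=5088 A_ack=200 B_seq=200 B_ack=5039
After event 3: A_seq=5177 A_ack=200 B_seq=200 B_ack=5039
After event 4: A_seq=5177 A_ack=341 B_seq=341 B_ack=5039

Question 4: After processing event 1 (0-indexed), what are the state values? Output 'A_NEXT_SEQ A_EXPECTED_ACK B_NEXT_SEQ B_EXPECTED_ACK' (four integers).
After event 0: A_seq=5039 A_ack=200 B_seq=200 B_ack=5039
After event 1: A_seq=5039 A_ack=200 B_seq=200 B_ack=5039

5039 200 200 5039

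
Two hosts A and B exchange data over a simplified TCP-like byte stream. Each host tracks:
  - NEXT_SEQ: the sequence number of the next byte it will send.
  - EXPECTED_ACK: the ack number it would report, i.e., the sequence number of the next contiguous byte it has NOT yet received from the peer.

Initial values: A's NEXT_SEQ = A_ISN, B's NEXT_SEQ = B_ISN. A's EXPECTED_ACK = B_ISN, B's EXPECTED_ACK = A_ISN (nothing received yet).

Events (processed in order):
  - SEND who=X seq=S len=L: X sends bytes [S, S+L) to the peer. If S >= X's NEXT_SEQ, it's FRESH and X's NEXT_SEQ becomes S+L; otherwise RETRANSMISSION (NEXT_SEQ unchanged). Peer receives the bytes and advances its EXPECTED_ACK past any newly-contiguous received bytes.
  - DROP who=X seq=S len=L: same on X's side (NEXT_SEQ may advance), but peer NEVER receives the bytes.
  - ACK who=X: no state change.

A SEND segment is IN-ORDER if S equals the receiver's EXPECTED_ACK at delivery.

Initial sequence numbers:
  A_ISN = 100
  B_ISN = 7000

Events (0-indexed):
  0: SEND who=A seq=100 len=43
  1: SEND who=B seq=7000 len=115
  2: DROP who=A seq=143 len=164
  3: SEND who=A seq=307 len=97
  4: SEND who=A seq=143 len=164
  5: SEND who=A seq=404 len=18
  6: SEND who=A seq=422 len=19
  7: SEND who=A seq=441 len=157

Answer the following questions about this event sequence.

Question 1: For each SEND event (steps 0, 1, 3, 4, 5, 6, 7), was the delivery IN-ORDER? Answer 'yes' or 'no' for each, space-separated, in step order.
Step 0: SEND seq=100 -> in-order
Step 1: SEND seq=7000 -> in-order
Step 3: SEND seq=307 -> out-of-order
Step 4: SEND seq=143 -> in-order
Step 5: SEND seq=404 -> in-order
Step 6: SEND seq=422 -> in-order
Step 7: SEND seq=441 -> in-order

Answer: yes yes no yes yes yes yes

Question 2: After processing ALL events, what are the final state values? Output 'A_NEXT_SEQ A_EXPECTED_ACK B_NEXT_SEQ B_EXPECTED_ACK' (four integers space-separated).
Answer: 598 7115 7115 598

Derivation:
After event 0: A_seq=143 A_ack=7000 B_seq=7000 B_ack=143
After event 1: A_seq=143 A_ack=7115 B_seq=7115 B_ack=143
After event 2: A_seq=307 A_ack=7115 B_seq=7115 B_ack=143
After event 3: A_seq=404 A_ack=7115 B_seq=7115 B_ack=143
After event 4: A_seq=404 A_ack=7115 B_seq=7115 B_ack=404
After event 5: A_seq=422 A_ack=7115 B_seq=7115 B_ack=422
After event 6: A_seq=441 A_ack=7115 B_seq=7115 B_ack=441
After event 7: A_seq=598 A_ack=7115 B_seq=7115 B_ack=598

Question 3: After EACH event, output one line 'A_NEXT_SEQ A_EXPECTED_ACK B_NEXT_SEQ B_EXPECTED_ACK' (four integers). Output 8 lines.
143 7000 7000 143
143 7115 7115 143
307 7115 7115 143
404 7115 7115 143
404 7115 7115 404
422 7115 7115 422
441 7115 7115 441
598 7115 7115 598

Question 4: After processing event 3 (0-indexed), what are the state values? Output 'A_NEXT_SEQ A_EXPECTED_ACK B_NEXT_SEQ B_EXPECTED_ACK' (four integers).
After event 0: A_seq=143 A_ack=7000 B_seq=7000 B_ack=143
After event 1: A_seq=143 A_ack=7115 B_seq=7115 B_ack=143
After event 2: A_seq=307 A_ack=7115 B_seq=7115 B_ack=143
After event 3: A_seq=404 A_ack=7115 B_seq=7115 B_ack=143

404 7115 7115 143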